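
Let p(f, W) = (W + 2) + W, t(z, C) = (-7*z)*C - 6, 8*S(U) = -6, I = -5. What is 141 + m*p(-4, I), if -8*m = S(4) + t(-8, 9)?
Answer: 2553/4 ≈ 638.25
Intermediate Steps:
S(U) = -¾ (S(U) = (⅛)*(-6) = -¾)
t(z, C) = -6 - 7*C*z (t(z, C) = -7*C*z - 6 = -6 - 7*C*z)
p(f, W) = 2 + 2*W (p(f, W) = (2 + W) + W = 2 + 2*W)
m = -1989/32 (m = -(-¾ + (-6 - 7*9*(-8)))/8 = -(-¾ + (-6 + 504))/8 = -(-¾ + 498)/8 = -⅛*1989/4 = -1989/32 ≈ -62.156)
141 + m*p(-4, I) = 141 - 1989*(2 + 2*(-5))/32 = 141 - 1989*(2 - 10)/32 = 141 - 1989/32*(-8) = 141 + 1989/4 = 2553/4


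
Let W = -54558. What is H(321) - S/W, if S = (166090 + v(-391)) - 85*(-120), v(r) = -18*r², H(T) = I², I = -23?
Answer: 13142807/27279 ≈ 481.79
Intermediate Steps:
H(T) = 529 (H(T) = (-23)² = 529)
S = -2575568 (S = (166090 - 18*(-391)²) - 85*(-120) = (166090 - 18*152881) + 10200 = (166090 - 2751858) + 10200 = -2585768 + 10200 = -2575568)
H(321) - S/W = 529 - (-2575568)/(-54558) = 529 - (-2575568)*(-1)/54558 = 529 - 1*1287784/27279 = 529 - 1287784/27279 = 13142807/27279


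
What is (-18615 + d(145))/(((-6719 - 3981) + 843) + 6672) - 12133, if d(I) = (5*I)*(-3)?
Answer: -1103509/91 ≈ -12126.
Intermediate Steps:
d(I) = -15*I
(-18615 + d(145))/(((-6719 - 3981) + 843) + 6672) - 12133 = (-18615 - 15*145)/(((-6719 - 3981) + 843) + 6672) - 12133 = (-18615 - 2175)/((-10700 + 843) + 6672) - 12133 = -20790/(-9857 + 6672) - 12133 = -20790/(-3185) - 12133 = -20790*(-1/3185) - 12133 = 594/91 - 12133 = -1103509/91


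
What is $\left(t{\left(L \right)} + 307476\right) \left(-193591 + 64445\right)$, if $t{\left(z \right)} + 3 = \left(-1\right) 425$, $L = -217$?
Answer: $-39654021008$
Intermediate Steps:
$t{\left(z \right)} = -428$ ($t{\left(z \right)} = -3 - 425 = -428$)
$\left(t{\left(L \right)} + 307476\right) \left(-193591 + 64445\right) = \left(-428 + 307476\right) \left(-193591 + 64445\right) = 307048 \left(-129146\right) = -39654021008$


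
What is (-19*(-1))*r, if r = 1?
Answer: 19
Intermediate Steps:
(-19*(-1))*r = -19*(-1)*1 = 19*1 = 19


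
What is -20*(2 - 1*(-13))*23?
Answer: -6900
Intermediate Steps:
-20*(2 - 1*(-13))*23 = -20*(2 + 13)*23 = -20*15*23 = -300*23 = -6900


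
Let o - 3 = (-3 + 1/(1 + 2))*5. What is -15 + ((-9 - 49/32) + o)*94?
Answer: -94861/48 ≈ -1976.3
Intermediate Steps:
o = -31/3 (o = 3 + (-3 + 1/(1 + 2))*5 = 3 + (-3 + 1/3)*5 = 3 - 8/3*5 = 3 - 40/3 = -31/3 ≈ -10.333)
-15 + ((-9 - 49/32) + o)*94 = -15 + ((-9 - 49/32) - 31/3)*94 = -15 + (-337/32 - 31/3)*94 = -15 - 2003/96*94 = -15 - 94141/48 = -94861/48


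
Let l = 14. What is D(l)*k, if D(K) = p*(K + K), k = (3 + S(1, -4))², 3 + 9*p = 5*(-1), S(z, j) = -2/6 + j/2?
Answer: -896/81 ≈ -11.062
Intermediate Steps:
S(z, j) = -⅓ + j/2 (S(z, j) = -2*⅙ + j*(½) = -⅓ + j/2)
p = -8/9 (p = -⅓ + (5*(-1))/9 = -⅓ + (⅑)*(-5) = -⅓ - 5/9 = -8/9 ≈ -0.88889)
k = 4/9 (k = (3 + (-⅓ + (½)*(-4)))² = (3 + (-⅓ - 2))² = (3 - 7/3)² = (⅔)² = 4/9 ≈ 0.44444)
D(K) = -16*K/9 (D(K) = -8*(K + K)/9 = -16*K/9)
D(l)*k = -16/9*14*(4/9) = -224/9*4/9 = -896/81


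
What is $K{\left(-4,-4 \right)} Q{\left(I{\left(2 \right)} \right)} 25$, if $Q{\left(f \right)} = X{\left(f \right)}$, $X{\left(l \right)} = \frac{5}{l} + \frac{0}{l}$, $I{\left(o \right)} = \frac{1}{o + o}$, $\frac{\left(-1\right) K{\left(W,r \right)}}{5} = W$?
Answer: $10000$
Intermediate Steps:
$K{\left(W,r \right)} = - 5 W$
$I{\left(o \right)} = \frac{1}{2 o}$
$X{\left(l \right)} = \frac{5}{l}$ ($X{\left(l \right)} = \frac{5}{l} + 0 = \frac{5}{l}$)
$Q{\left(f \right)} = \frac{5}{f}$
$K{\left(-4,-4 \right)} Q{\left(I{\left(2 \right)} \right)} 25 = \left(-5\right) \left(-4\right) \frac{5}{\frac{1}{2} \cdot \frac{1}{2}} \cdot 25 = 20 \frac{5}{\frac{1}{2} \cdot \frac{1}{2}} \cdot 25 = 20 \cdot 5 \frac{1}{\frac{1}{4}} \cdot 25 = 20 \cdot 5 \cdot 4 \cdot 25 = 20 \cdot 20 \cdot 25 = 400 \cdot 25 = 10000$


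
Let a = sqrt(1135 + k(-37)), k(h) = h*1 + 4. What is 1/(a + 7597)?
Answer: 7597/57713307 - sqrt(1102)/57713307 ≈ 0.00013106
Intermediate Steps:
k(h) = 4 + h (k(h) = h + 4 = 4 + h)
a = sqrt(1102) (a = sqrt(1135 + (4 - 37)) = sqrt(1135 - 33) = sqrt(1102) ≈ 33.196)
1/(a + 7597) = 1/(sqrt(1102) + 7597) = 1/(7597 + sqrt(1102))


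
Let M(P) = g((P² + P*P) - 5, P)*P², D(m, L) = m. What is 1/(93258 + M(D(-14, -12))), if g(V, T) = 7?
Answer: 1/94630 ≈ 1.0567e-5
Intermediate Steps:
M(P) = 7*P²
1/(93258 + M(D(-14, -12))) = 1/(93258 + 7*(-14)²) = 1/(93258 + 7*196) = 1/(93258 + 1372) = 1/94630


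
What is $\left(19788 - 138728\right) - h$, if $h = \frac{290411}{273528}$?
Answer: $- \frac{32533710731}{273528} \approx -1.1894 \cdot 10^{5}$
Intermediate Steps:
$h = \frac{290411}{273528}$ ($h = 290411 \cdot \frac{1}{273528} = \frac{290411}{273528} \approx 1.0617$)
$\left(19788 - 138728\right) - h = \left(19788 - 138728\right) - \frac{290411}{273528} = -118940 - \frac{290411}{273528} = - \frac{32533710731}{273528}$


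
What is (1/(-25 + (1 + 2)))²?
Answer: 1/484 ≈ 0.0020661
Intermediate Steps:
(1/(-25 + (1 + 2)))² = (1/(-25 + 3))² = (1/(-22))² = (-1/22)² = 1/484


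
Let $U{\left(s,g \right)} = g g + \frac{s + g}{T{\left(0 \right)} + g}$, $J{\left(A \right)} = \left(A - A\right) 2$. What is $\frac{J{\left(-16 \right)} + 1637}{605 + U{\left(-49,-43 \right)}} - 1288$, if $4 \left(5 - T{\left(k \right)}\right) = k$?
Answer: $- \frac{60082433}{46672} \approx -1287.3$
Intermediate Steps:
$T{\left(k \right)} = 5 - \frac{k}{4}$
$J{\left(A \right)} = 0$ ($J{\left(A \right)} = 0 \cdot 2 = 0$)
$U{\left(s,g \right)} = g^{2} + \frac{g + s}{5 + g}$ ($U{\left(s,g \right)} = g g + \frac{s + g}{\left(5 - 0\right) + g} = g^{2} + \frac{g + s}{\left(5 + 0\right) + g} = g^{2} + \frac{g + s}{5 + g}$)
$\frac{J{\left(-16 \right)} + 1637}{605 + U{\left(-49,-43 \right)}} - 1288 = \frac{0 + 1637}{605 + \frac{-43 - 49 + \left(-43\right)^{3} + 5 \left(-43\right)^{2}}{5 - 43}} - 1288 = \frac{1637}{605 + \frac{-43 - 49 - 79507 + 5 \cdot 1849}{-38}} - 1288 = \frac{1637}{605 - \frac{-43 - 49 - 79507 + 9245}{38}} - 1288 = \frac{1637}{605 - - \frac{35177}{19}} - 1288 = \frac{1637}{605 + \frac{35177}{19}} - 1288 = \frac{1637}{\frac{46672}{19}} - 1288 = 1637 \cdot \frac{19}{46672} - 1288 = \frac{31103}{46672} - 1288 = - \frac{60082433}{46672}$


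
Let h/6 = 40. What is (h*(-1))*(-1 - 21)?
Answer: 5280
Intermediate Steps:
h = 240 (h = 6*40 = 240)
(h*(-1))*(-1 - 21) = (240*(-1))*(-1 - 21) = -240*(-22) = 5280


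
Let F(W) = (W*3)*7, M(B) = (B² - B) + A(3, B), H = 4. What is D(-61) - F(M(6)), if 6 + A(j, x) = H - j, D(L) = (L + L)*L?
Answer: 6917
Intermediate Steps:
D(L) = 2*L² (D(L) = (2*L)*L = 2*L²)
A(j, x) = -2 - j (A(j, x) = -6 + (4 - j) = -2 - j)
M(B) = -5 + B² - B (M(B) = (B² - B) + (-2 - 1*3) = (B² - B) + (-2 - 3) = (B² - B) - 5 = -5 + B² - B)
F(W) = 21*W (F(W) = (3*W)*7 = 21*W)
D(-61) - F(M(6)) = 2*(-61)² - 21*(-5 + 6² - 1*6) = 2*3721 - 21*(-5 + 36 - 6) = 7442 - 21*25 = 7442 - 1*525 = 7442 - 525 = 6917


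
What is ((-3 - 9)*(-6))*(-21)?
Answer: -1512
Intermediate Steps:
((-3 - 9)*(-6))*(-21) = -12*(-6)*(-21) = 72*(-21) = -1512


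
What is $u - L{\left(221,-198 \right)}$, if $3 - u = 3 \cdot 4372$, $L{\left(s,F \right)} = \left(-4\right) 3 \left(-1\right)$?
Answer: $-13125$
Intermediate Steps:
$L{\left(s,F \right)} = 12$ ($L{\left(s,F \right)} = \left(-12\right) \left(-1\right) = 12$)
$u = -13113$ ($u = 3 - 3 \cdot 4372 = 3 - 13116 = -13113$)
$u - L{\left(221,-198 \right)} = -13113 - 12 = -13125$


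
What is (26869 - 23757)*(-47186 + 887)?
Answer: -144082488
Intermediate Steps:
(26869 - 23757)*(-47186 + 887) = 3112*(-46299) = -144082488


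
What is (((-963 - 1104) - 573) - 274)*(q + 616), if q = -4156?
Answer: 10315560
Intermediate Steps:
(((-963 - 1104) - 573) - 274)*(q + 616) = (((-963 - 1104) - 573) - 274)*(-4156 + 616) = ((-2067 - 573) - 274)*(-3540) = (-2640 - 274)*(-3540) = -2914*(-3540) = 10315560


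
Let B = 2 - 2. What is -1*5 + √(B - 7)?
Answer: -5 + I*√7 ≈ -5.0 + 2.6458*I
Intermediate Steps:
B = 0
-1*5 + √(B - 7) = -1*5 + √(0 - 7) = -5 + √(-7) = -5 + I*√7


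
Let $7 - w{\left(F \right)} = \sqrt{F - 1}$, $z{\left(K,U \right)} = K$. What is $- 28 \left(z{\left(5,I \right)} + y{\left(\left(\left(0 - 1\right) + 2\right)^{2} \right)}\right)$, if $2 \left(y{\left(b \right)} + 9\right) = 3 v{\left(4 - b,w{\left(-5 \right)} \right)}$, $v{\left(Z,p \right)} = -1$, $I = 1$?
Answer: $154$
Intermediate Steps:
$w{\left(F \right)} = 7 - \sqrt{-1 + F}$ ($w{\left(F \right)} = 7 - \sqrt{F - 1} = 7 - \sqrt{-1 + F}$)
$y{\left(b \right)} = - \frac{21}{2}$ ($y{\left(b \right)} = -9 + \frac{3 \left(-1\right)}{2} = -9 + \frac{1}{2} \left(-3\right) = -9 - \frac{3}{2} = - \frac{21}{2}$)
$- 28 \left(z{\left(5,I \right)} + y{\left(\left(\left(0 - 1\right) + 2\right)^{2} \right)}\right) = - 28 \left(5 - \frac{21}{2}\right) = \left(-28\right) \left(- \frac{11}{2}\right) = 154$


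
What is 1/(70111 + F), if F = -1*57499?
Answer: 1/12612 ≈ 7.9290e-5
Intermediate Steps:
F = -57499
1/(70111 + F) = 1/(70111 - 57499) = 1/12612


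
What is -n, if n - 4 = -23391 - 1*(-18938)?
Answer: 4449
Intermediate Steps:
n = -4449 (n = 4 + (-23391 - 1*(-18938)) = 4 + (-23391 + 18938) = 4 - 4453 = -4449)
-n = -1*(-4449) = 4449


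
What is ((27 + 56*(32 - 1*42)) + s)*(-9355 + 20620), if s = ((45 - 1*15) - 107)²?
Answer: 60785940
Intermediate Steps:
s = 5929 (s = ((45 - 15) - 107)² = (30 - 107)² = (-77)² = 5929)
((27 + 56*(32 - 1*42)) + s)*(-9355 + 20620) = ((27 + 56*(32 - 1*42)) + 5929)*(-9355 + 20620) = ((27 + 56*(32 - 42)) + 5929)*11265 = ((27 + 56*(-10)) + 5929)*11265 = ((27 - 560) + 5929)*11265 = (-533 + 5929)*11265 = 5396*11265 = 60785940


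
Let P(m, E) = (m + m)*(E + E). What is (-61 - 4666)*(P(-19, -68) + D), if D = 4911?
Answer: -47643433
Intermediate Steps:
P(m, E) = 4*E*m (P(m, E) = (2*m)*(2*E) = 4*E*m)
(-61 - 4666)*(P(-19, -68) + D) = (-61 - 4666)*(4*(-68)*(-19) + 4911) = -4727*(5168 + 4911) = -4727*10079 = -47643433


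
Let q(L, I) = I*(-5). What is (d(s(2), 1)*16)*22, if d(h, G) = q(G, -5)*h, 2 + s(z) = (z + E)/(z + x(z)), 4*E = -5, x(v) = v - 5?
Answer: -24200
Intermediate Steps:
x(v) = -5 + v
E = -5/4 (E = (¼)*(-5) = -5/4 ≈ -1.2500)
q(L, I) = -5*I
s(z) = -2 + (-5/4 + z)/(-5 + 2*z) (s(z) = -2 + (z - 5/4)/(z + (-5 + z)) = -2 + (-5/4 + z)/(-5 + 2*z))
d(h, G) = 25*h (d(h, G) = (-5*(-5))*h = 25*h)
(d(s(2), 1)*16)*22 = ((25*((35 - 12*2)/(4*(-5 + 2*2))))*16)*22 = ((25*((35 - 24)/(4*(-5 + 4))))*16)*22 = ((25*((¼)*11/(-1)))*16)*22 = ((25*((¼)*(-1)*11))*16)*22 = ((25*(-11/4))*16)*22 = -275/4*16*22 = -1100*22 = -24200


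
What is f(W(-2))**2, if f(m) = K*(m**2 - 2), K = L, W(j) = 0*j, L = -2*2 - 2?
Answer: 144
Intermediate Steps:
L = -6 (L = -4 - 2 = -6)
W(j) = 0
K = -6
f(m) = 12 - 6*m**2 (f(m) = -6*(m**2 - 2) = -6*(-2 + m**2) = 12 - 6*m**2)
f(W(-2))**2 = (12 - 6*0**2)**2 = (12 - 6*0)**2 = (12 + 0)**2 = 12**2 = 144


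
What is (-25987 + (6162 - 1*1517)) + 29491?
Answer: 8149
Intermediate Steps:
(-25987 + (6162 - 1*1517)) + 29491 = (-25987 + (6162 - 1517)) + 29491 = (-25987 + 4645) + 29491 = -21342 + 29491 = 8149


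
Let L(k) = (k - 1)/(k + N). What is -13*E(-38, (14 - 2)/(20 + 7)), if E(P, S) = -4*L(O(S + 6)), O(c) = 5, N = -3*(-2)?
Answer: 208/11 ≈ 18.909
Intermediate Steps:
N = 6
L(k) = (-1 + k)/(6 + k) (L(k) = (k - 1)/(k + 6) = (-1 + k)/(6 + k))
E(P, S) = -16/11 (E(P, S) = -4*(-1 + 5)/(6 + 5) = -4*4/11 = -16/11)
-13*E(-38, (14 - 2)/(20 + 7)) = -13*(-16/11) = 208/11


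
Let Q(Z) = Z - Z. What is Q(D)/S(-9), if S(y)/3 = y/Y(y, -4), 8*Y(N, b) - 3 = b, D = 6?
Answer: 0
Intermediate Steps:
Q(Z) = 0
Y(N, b) = 3/8 + b/8
S(y) = -24*y (S(y) = 3*(y/(3/8 + (1/8)*(-4))) = 3*(y/(3/8 - 1/2)) = 3*(y/(-1/8)) = 3*(y*(-8)) = 3*(-8*y) = -24*y)
Q(D)/S(-9) = 0/((-24*(-9))) = 0/216 = 0*(1/216) = 0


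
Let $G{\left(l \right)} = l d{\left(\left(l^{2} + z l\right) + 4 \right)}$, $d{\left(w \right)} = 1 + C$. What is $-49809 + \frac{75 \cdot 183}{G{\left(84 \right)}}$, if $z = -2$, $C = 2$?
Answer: $- \frac{1393127}{28} \approx -49755.0$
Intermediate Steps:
$d{\left(w \right)} = 3$ ($d{\left(w \right)} = 1 + 2 = 3$)
$G{\left(l \right)} = 3 l$ ($G{\left(l \right)} = l 3 = 3 l$)
$-49809 + \frac{75 \cdot 183}{G{\left(84 \right)}} = -49809 + \frac{75 \cdot 183}{3 \cdot 84} = -49809 + \frac{13725}{252} = -49809 + 13725 \cdot \frac{1}{252} = -49809 + \frac{1525}{28} = - \frac{1393127}{28}$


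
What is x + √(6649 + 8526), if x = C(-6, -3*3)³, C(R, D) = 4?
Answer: 64 + 5*√607 ≈ 187.19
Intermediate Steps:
x = 64 (x = 4³ = 64)
x + √(6649 + 8526) = 64 + √(6649 + 8526) = 64 + √15175 = 64 + 5*√607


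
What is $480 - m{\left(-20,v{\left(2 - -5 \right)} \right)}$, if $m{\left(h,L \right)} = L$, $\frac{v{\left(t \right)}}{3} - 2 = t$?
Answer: $453$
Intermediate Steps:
$v{\left(t \right)} = 6 + 3 t$
$480 - m{\left(-20,v{\left(2 - -5 \right)} \right)} = 480 - \left(6 + 3 \left(2 - -5\right)\right) = 480 - \left(6 + 3 \left(2 + 5\right)\right) = 480 - \left(6 + 3 \cdot 7\right) = 480 - \left(6 + 21\right) = 480 - 27 = 453$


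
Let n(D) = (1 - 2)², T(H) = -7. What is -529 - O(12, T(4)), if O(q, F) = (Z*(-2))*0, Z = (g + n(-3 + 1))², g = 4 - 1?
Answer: -529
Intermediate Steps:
n(D) = 1 (n(D) = (-1)² = 1)
g = 3
Z = 16 (Z = (3 + 1)² = 4² = 16)
O(q, F) = 0 (O(q, F) = (16*(-2))*0 = -32*0 = 0)
-529 - O(12, T(4)) = -529 - 1*0 = -529 + 0 = -529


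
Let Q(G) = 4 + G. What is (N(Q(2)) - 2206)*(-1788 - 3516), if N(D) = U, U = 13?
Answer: 11631672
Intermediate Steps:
N(D) = 13
(N(Q(2)) - 2206)*(-1788 - 3516) = (13 - 2206)*(-1788 - 3516) = -2193*(-5304) = 11631672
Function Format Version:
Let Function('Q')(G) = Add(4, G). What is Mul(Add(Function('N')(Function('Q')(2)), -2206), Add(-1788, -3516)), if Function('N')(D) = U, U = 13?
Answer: 11631672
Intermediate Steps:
Function('N')(D) = 13
Mul(Add(Function('N')(Function('Q')(2)), -2206), Add(-1788, -3516)) = Mul(Add(13, -2206), Add(-1788, -3516)) = Mul(-2193, -5304) = 11631672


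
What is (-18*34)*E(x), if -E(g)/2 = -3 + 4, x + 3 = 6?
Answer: 1224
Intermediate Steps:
x = 3 (x = -3 + 6 = 3)
E(g) = -2 (E(g) = -2*(-3 + 4) = -2*1 = -2)
(-18*34)*E(x) = -18*34*(-2) = -612*(-2) = 1224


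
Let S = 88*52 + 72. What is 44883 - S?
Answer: 40235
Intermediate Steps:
S = 4648 (S = 4576 + 72 = 4648)
44883 - S = 44883 - 1*4648 = 44883 - 4648 = 40235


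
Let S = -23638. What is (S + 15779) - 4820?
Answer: -12679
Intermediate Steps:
(S + 15779) - 4820 = (-23638 + 15779) - 4820 = -7859 - 4820 = -12679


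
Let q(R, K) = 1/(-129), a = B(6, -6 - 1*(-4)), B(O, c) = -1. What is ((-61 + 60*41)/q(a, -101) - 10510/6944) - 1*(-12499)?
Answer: -1031092039/3472 ≈ -2.9697e+5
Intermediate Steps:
a = -1
q(R, K) = -1/129
((-61 + 60*41)/q(a, -101) - 10510/6944) - 1*(-12499) = ((-61 + 60*41)/(-1/129) - 10510/6944) - 1*(-12499) = ((-61 + 2460)*(-129) - 10510*1/6944) + 12499 = (2399*(-129) - 5255/3472) + 12499 = (-309471 - 5255/3472) + 12499 = -1074488567/3472 + 12499 = -1031092039/3472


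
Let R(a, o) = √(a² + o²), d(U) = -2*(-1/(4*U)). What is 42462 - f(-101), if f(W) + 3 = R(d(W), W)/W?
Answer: 42465 + √416241605/20402 ≈ 42466.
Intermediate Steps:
d(U) = 1/(2*U) (d(U) = -2*(-1/(4*U)) = -(-1)/(2*U) = 1/(2*U))
f(W) = -3 + √(W² + 1/(4*W²))/W (f(W) = -3 + √((1/(2*W))² + W²)/W = -3 + √(1/(4*W²) + W²)/W = -3 + √(W² + 1/(4*W²))/W)
42462 - f(-101) = 42462 - (-3 + (½)*√((-101)⁻² + 4*(-101)²)/(-101)) = 42462 - (-3 + (½)*(-1/101)*√(1/10201 + 4*10201)) = 42462 - (-3 + (½)*(-1/101)*√(1/10201 + 40804)) = 42462 - (-3 + (½)*(-1/101)*√(416241605/10201)) = 42462 - (-3 + (½)*(-1/101)*(√416241605/101)) = 42462 - (-3 - √416241605/20402) = 42462 + (3 + √416241605/20402) = 42465 + √416241605/20402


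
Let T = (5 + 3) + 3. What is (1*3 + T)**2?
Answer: 196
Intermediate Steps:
T = 11 (T = 8 + 3 = 11)
(1*3 + T)**2 = (1*3 + 11)**2 = (3 + 11)**2 = 14**2 = 196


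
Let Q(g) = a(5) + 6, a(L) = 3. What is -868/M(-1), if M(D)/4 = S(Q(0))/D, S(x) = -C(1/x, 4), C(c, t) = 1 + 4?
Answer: -217/5 ≈ -43.400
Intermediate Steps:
C(c, t) = 5
Q(g) = 9 (Q(g) = 3 + 6 = 9)
S(x) = -5 (S(x) = -1*5 = -5)
M(D) = -20/D (M(D) = 4*(-5/D) = -20/D)
-868/M(-1) = -868/((-20/(-1))) = -868/((-20*(-1))) = -868/20 = -868*1/20 = -217/5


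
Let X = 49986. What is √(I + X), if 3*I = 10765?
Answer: √482169/3 ≈ 231.46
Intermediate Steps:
I = 10765/3 (I = (⅓)*10765 = 10765/3 ≈ 3588.3)
√(I + X) = √(10765/3 + 49986) = √(160723/3) = √482169/3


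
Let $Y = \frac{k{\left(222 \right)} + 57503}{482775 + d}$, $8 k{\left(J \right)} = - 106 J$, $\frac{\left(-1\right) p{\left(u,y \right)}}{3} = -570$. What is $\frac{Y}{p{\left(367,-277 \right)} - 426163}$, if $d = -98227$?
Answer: $- \frac{109123}{326445104488} \approx -3.3428 \cdot 10^{-7}$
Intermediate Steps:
$p{\left(u,y \right)} = 1710$ ($p{\left(u,y \right)} = \left(-3\right) \left(-570\right) = 1710$)
$k{\left(J \right)} = - \frac{53 J}{4}$ ($k{\left(J \right)} = \frac{\left(-106\right) J}{8} = - \frac{53 J}{4}$)
$Y = \frac{109123}{769096}$ ($Y = \frac{\left(- \frac{53}{4}\right) 222 + 57503}{482775 - 98227} = \frac{- \frac{5883}{2} + 57503}{384548} = \frac{109123}{2} \cdot \frac{1}{384548} = \frac{109123}{769096} \approx 0.14188$)
$\frac{Y}{p{\left(367,-277 \right)} - 426163} = \frac{109123}{769096 \left(1710 - 426163\right)} = \frac{109123}{769096 \left(-424453\right)} = \frac{109123}{769096} \left(- \frac{1}{424453}\right) = - \frac{109123}{326445104488}$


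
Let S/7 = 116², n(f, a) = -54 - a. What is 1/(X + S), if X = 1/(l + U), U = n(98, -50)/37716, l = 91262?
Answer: 860509397/81053101131653 ≈ 1.0617e-5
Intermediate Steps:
S = 94192 (S = 7*116² = 7*13456 = 94192)
U = -1/9429 (U = (-54 - 1*(-50))/37716 = (-54 + 50)*(1/37716) = -4*1/37716 = -1/9429 ≈ -0.00010606)
X = 9429/860509397 (X = 1/(91262 - 1/9429) = 1/(860509397/9429) = 9429/860509397 ≈ 1.0957e-5)
1/(X + S) = 1/(9429/860509397 + 94192) = 1/(81053101131653/860509397) = 860509397/81053101131653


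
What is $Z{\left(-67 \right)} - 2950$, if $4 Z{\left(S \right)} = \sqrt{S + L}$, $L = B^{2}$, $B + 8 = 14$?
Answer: $-2950 + \frac{i \sqrt{31}}{4} \approx -2950.0 + 1.3919 i$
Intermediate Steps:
$B = 6$ ($B = -8 + 14 = 6$)
$L = 36$ ($L = 6^{2} = 36$)
$Z{\left(S \right)} = \frac{\sqrt{36 + S}}{4}$ ($Z{\left(S \right)} = \frac{\sqrt{S + 36}}{4} = \frac{\sqrt{36 + S}}{4}$)
$Z{\left(-67 \right)} - 2950 = \frac{\sqrt{36 - 67}}{4} - 2950 = \frac{\sqrt{-31}}{4} - 2950 = \frac{i \sqrt{31}}{4} - 2950 = -2950 + \frac{i \sqrt{31}}{4}$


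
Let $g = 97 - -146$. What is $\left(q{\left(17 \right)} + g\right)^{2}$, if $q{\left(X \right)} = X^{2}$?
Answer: $283024$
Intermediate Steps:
$g = 243$ ($g = 97 + 146 = 243$)
$\left(q{\left(17 \right)} + g\right)^{2} = \left(17^{2} + 243\right)^{2} = \left(289 + 243\right)^{2} = 532^{2} = 283024$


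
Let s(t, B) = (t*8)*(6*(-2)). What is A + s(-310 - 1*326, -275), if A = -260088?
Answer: -199032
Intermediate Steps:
s(t, B) = -96*t (s(t, B) = (8*t)*(-12) = -96*t)
A + s(-310 - 1*326, -275) = -260088 - 96*(-310 - 1*326) = -260088 - 96*(-310 - 326) = -260088 - 96*(-636) = -260088 + 61056 = -199032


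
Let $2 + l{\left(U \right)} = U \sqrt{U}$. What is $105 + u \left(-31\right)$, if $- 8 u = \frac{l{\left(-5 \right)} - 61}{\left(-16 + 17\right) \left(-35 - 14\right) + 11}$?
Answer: $\frac{33873}{304} + \frac{155 i \sqrt{5}}{304} \approx 111.42 + 1.1401 i$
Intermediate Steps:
$l{\left(U \right)} = -2 + U^{\frac{3}{2}}$ ($l{\left(U \right)} = -2 + U \sqrt{U} = -2 + U^{\frac{3}{2}}$)
$u = - \frac{63}{304} - \frac{5 i \sqrt{5}}{304}$ ($u = - \frac{\left(\left(-2 + \left(-5\right)^{\frac{3}{2}}\right) - 61\right) \frac{1}{\left(-16 + 17\right) \left(-35 - 14\right) + 11}}{8} = - \frac{\left(\left(-2 - 5 i \sqrt{5}\right) - 61\right) \frac{1}{1 \left(-49\right) + 11}}{8} = - \frac{\left(-63 - 5 i \sqrt{5}\right) \frac{1}{-49 + 11}}{8} = - \frac{\left(-63 - 5 i \sqrt{5}\right) \frac{1}{-38}}{8} = - \frac{\left(-63 - 5 i \sqrt{5}\right) \left(- \frac{1}{38}\right)}{8} = - \frac{\frac{63}{38} + \frac{5 i \sqrt{5}}{38}}{8} = - \frac{63}{304} - \frac{5 i \sqrt{5}}{304} \approx -0.20724 - 0.036777 i$)
$105 + u \left(-31\right) = 105 + \left(- \frac{63}{304} - \frac{5 i \sqrt{5}}{304}\right) \left(-31\right) = 105 + \left(\frac{1953}{304} + \frac{155 i \sqrt{5}}{304}\right) = \frac{33873}{304} + \frac{155 i \sqrt{5}}{304}$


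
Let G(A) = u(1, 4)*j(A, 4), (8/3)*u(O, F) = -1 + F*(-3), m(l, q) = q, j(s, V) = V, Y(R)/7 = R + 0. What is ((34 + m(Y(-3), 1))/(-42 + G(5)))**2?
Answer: 4900/15129 ≈ 0.32388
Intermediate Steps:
Y(R) = 7*R (Y(R) = 7*(R + 0) = 7*R)
u(O, F) = -3/8 - 9*F/8 (u(O, F) = 3*(-1 + F*(-3))/8 = 3*(-1 - 3*F)/8 = -3/8 - 9*F/8)
G(A) = -39/2 (G(A) = (-3/8 - 9/8*4)*4 = (-3/8 - 9/2)*4 = -39/8*4 = -39/2)
((34 + m(Y(-3), 1))/(-42 + G(5)))**2 = ((34 + 1)/(-42 - 39/2))**2 = (35/(-123/2))**2 = (35*(-2/123))**2 = (-70/123)**2 = 4900/15129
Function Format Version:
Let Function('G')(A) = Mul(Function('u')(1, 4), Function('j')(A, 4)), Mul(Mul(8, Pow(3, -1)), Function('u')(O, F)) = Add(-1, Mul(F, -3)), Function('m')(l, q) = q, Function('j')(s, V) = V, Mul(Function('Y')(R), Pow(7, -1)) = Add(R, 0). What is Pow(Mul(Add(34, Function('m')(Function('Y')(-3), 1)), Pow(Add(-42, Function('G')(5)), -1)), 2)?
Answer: Rational(4900, 15129) ≈ 0.32388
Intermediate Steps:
Function('Y')(R) = Mul(7, R) (Function('Y')(R) = Mul(7, Add(R, 0)) = Mul(7, R))
Function('u')(O, F) = Add(Rational(-3, 8), Mul(Rational(-9, 8), F)) (Function('u')(O, F) = Mul(Rational(3, 8), Add(-1, Mul(F, -3))) = Mul(Rational(3, 8), Add(-1, Mul(-3, F))) = Add(Rational(-3, 8), Mul(Rational(-9, 8), F)))
Function('G')(A) = Rational(-39, 2) (Function('G')(A) = Mul(Add(Rational(-3, 8), Mul(Rational(-9, 8), 4)), 4) = Mul(Add(Rational(-3, 8), Rational(-9, 2)), 4) = Mul(Rational(-39, 8), 4) = Rational(-39, 2))
Pow(Mul(Add(34, Function('m')(Function('Y')(-3), 1)), Pow(Add(-42, Function('G')(5)), -1)), 2) = Pow(Mul(Add(34, 1), Pow(Add(-42, Rational(-39, 2)), -1)), 2) = Pow(Mul(35, Pow(Rational(-123, 2), -1)), 2) = Pow(Mul(35, Rational(-2, 123)), 2) = Pow(Rational(-70, 123), 2) = Rational(4900, 15129)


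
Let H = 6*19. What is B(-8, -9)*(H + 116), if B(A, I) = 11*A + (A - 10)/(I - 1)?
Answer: -19826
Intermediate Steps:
H = 114
B(A, I) = 11*A + (-10 + A)/(-1 + I)
B(-8, -9)*(H + 116) = ((-10 - 10*(-8) + 11*(-8)*(-9))/(-1 - 9))*(114 + 116) = ((-10 + 80 + 792)/(-10))*230 = -⅒*862*230 = -431/5*230 = -19826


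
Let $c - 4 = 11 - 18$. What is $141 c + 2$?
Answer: $-421$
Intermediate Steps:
$c = -3$ ($c = 4 + \left(11 - 18\right) = 4 - 7 = -3$)
$141 c + 2 = 141 \left(-3\right) + 2 = -423 + 2 = -421$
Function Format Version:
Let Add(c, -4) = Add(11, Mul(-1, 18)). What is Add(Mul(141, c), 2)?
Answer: -421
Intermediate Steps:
c = -3 (c = Add(4, Add(11, Mul(-1, 18))) = Add(4, Add(11, -18)) = Add(4, -7) = -3)
Add(Mul(141, c), 2) = Add(Mul(141, -3), 2) = Add(-423, 2) = -421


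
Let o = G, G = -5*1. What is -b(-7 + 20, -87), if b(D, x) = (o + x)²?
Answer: -8464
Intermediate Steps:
G = -5
o = -5
b(D, x) = (-5 + x)²
-b(-7 + 20, -87) = -(-5 - 87)² = -1*(-92)² = -1*8464 = -8464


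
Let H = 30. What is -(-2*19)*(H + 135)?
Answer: 6270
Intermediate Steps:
-(-2*19)*(H + 135) = -(-2*19)*(30 + 135) = -(-38)*165 = -1*(-6270) = 6270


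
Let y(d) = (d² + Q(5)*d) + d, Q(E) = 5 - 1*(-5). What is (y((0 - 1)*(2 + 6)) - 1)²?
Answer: 625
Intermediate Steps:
Q(E) = 10 (Q(E) = 5 + 5 = 10)
y(d) = d² + 11*d (y(d) = (d² + 10*d) + d = d² + 11*d)
(y((0 - 1)*(2 + 6)) - 1)² = (((0 - 1)*(2 + 6))*(11 + (0 - 1)*(2 + 6)) - 1)² = ((-1*8)*(11 - 1*8) - 1)² = (-8*(11 - 8) - 1)² = (-8*3 - 1)² = (-24 - 1)² = (-25)² = 625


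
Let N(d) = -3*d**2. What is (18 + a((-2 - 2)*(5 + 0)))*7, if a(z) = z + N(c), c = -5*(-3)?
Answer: -4739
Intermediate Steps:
c = 15
a(z) = -675 + z (a(z) = z - 3*15**2 = z - 3*225 = z - 675 = -675 + z)
(18 + a((-2 - 2)*(5 + 0)))*7 = (18 + (-675 + (-2 - 2)*(5 + 0)))*7 = (18 + (-675 - 4*5))*7 = (18 + (-675 - 20))*7 = (18 - 695)*7 = -677*7 = -4739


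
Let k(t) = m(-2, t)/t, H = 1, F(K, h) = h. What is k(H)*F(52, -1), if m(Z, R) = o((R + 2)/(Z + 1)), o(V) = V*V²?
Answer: 27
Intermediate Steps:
o(V) = V³
m(Z, R) = (2 + R)³/(1 + Z)³ (m(Z, R) = ((R + 2)/(Z + 1))³ = ((2 + R)/(1 + Z))³ = (2 + R)³/(1 + Z)³)
k(t) = -(2 + t)³/t (k(t) = ((2 + t)³/(1 - 2)³)/t = ((2 + t)³/(-1)³)/t = (-(2 + t)³)/t = -(2 + t)³/t)
k(H)*F(52, -1) = ((-2 - 1*1)³/1)*(-1) = (1*(-2 - 1)³)*(-1) = (1*(-3)³)*(-1) = (1*(-27))*(-1) = -27*(-1) = 27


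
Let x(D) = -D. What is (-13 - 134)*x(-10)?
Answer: -1470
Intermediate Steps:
(-13 - 134)*x(-10) = (-13 - 134)*(-1*(-10)) = -147*10 = -1470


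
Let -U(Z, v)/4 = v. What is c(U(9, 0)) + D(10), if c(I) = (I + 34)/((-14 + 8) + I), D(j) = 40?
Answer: 103/3 ≈ 34.333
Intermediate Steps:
U(Z, v) = -4*v
c(I) = (34 + I)/(-6 + I)
c(U(9, 0)) + D(10) = (34 - 4*0)/(-6 - 4*0) + 40 = (34 + 0)/(-6 + 0) + 40 = 34/(-6) + 40 = -⅙*34 + 40 = -17/3 + 40 = 103/3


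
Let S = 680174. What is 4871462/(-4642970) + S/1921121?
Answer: -30696239961/44156966185 ≈ -0.69516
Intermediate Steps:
4871462/(-4642970) + S/1921121 = 4871462/(-4642970) + 680174/1921121 = 4871462*(-1/4642970) + 680174*(1/1921121) = -2435731/2321485 + 680174/1921121 = -30696239961/44156966185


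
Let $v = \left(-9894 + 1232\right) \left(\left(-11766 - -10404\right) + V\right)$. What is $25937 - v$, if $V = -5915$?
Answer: $-63007437$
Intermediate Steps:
$v = 63033374$ ($v = \left(-9894 + 1232\right) \left(\left(-11766 - -10404\right) - 5915\right) = - 8662 \left(\left(-11766 + 10404\right) - 5915\right) = - 8662 \left(-1362 - 5915\right) = \left(-8662\right) \left(-7277\right) = 63033374$)
$25937 - v = 25937 - 63033374 = -63007437$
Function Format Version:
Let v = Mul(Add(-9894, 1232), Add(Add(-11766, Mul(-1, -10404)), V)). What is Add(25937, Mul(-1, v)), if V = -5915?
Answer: -63007437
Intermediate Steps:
v = 63033374 (v = Mul(Add(-9894, 1232), Add(Add(-11766, Mul(-1, -10404)), -5915)) = Mul(-8662, Add(Add(-11766, 10404), -5915)) = Mul(-8662, Add(-1362, -5915)) = Mul(-8662, -7277) = 63033374)
Add(25937, Mul(-1, v)) = Add(25937, Mul(-1, 63033374)) = Add(25937, -63033374) = -63007437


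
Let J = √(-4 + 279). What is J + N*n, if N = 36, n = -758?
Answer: -27288 + 5*√11 ≈ -27271.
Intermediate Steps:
J = 5*√11 (J = √275 = 5*√11 ≈ 16.583)
J + N*n = 5*√11 + 36*(-758) = 5*√11 - 27288 = -27288 + 5*√11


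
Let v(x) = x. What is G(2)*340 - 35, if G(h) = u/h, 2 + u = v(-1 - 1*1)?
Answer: -715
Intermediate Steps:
u = -4 (u = -2 + (-1 - 1*1) = -2 + (-1 - 1) = -2 - 2 = -4)
G(h) = -4/h
G(2)*340 - 35 = -4/2*340 - 35 = -4*½*340 - 35 = -2*340 - 35 = -680 - 35 = -715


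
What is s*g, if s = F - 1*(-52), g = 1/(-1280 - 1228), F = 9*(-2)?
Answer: -17/1254 ≈ -0.013557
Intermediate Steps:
F = -18
g = -1/2508 (g = 1/(-2508) = -1/2508 ≈ -0.00039872)
s = 34 (s = -18 - 1*(-52) = -18 + 52 = 34)
s*g = 34*(-1/2508) = -17/1254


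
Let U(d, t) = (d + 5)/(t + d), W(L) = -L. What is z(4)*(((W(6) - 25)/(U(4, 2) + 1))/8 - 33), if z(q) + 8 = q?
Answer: 691/5 ≈ 138.20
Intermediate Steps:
U(d, t) = (5 + d)/(d + t)
z(q) = -8 + q
z(4)*(((W(6) - 25)/(U(4, 2) + 1))/8 - 33) = (-8 + 4)*(((-1*6 - 25)/((5 + 4)/(4 + 2) + 1))/8 - 33) = -4*(((-6 - 25)/(9/6 + 1))*(⅛) - 33) = -4*(-31/((⅙)*9 + 1)*(⅛) - 33) = -4*(-31/(3/2 + 1)*(⅛) - 33) = -4*(-31/5/2*(⅛) - 33) = -4*(-31*⅖*(⅛) - 33) = -4*(-62/5*⅛ - 33) = -4*(-31/20 - 33) = -4*(-691/20) = 691/5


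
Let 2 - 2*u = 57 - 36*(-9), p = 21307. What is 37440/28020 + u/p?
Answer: 26414143/19900738 ≈ 1.3273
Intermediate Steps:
u = -379/2 (u = 1 - (57 - 36*(-9))/2 = 1 - (57 + 324)/2 = 1 - 1/2*381 = 1 - 381/2 = -379/2 ≈ -189.50)
37440/28020 + u/p = 37440/28020 - 379/2/21307 = 37440*(1/28020) - 379/2*1/21307 = 624/467 - 379/42614 = 26414143/19900738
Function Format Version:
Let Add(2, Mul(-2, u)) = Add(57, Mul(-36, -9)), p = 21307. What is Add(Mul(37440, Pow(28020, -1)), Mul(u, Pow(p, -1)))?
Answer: Rational(26414143, 19900738) ≈ 1.3273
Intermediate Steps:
u = Rational(-379, 2) (u = Add(1, Mul(Rational(-1, 2), Add(57, Mul(-36, -9)))) = Add(1, Mul(Rational(-1, 2), Add(57, 324))) = Add(1, Mul(Rational(-1, 2), 381)) = Add(1, Rational(-381, 2)) = Rational(-379, 2) ≈ -189.50)
Add(Mul(37440, Pow(28020, -1)), Mul(u, Pow(p, -1))) = Add(Mul(37440, Pow(28020, -1)), Mul(Rational(-379, 2), Pow(21307, -1))) = Add(Mul(37440, Rational(1, 28020)), Mul(Rational(-379, 2), Rational(1, 21307))) = Add(Rational(624, 467), Rational(-379, 42614)) = Rational(26414143, 19900738)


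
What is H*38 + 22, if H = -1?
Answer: -16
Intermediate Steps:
H*38 + 22 = -1*38 + 22 = -38 + 22 = -16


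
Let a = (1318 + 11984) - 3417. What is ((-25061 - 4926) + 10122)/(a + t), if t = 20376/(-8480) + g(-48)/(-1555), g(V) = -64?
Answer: -6548695900/3257910551 ≈ -2.0101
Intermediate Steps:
a = 9885 (a = 13302 - 3417 = 9885)
t = -778549/329660 (t = 20376/(-8480) - 64/(-1555) = 20376*(-1/8480) - 64*(-1/1555) = -2547/1060 + 64/1555 = -778549/329660 ≈ -2.3617)
((-25061 - 4926) + 10122)/(a + t) = ((-25061 - 4926) + 10122)/(9885 - 778549/329660) = (-29987 + 10122)/(3257910551/329660) = -19865*329660/3257910551 = -6548695900/3257910551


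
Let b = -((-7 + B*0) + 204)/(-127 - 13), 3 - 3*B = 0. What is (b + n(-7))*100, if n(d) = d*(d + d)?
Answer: 69585/7 ≈ 9940.7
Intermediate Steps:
B = 1 (B = 1 - 1/3*0 = 1 + 0 = 1)
n(d) = 2*d**2 (n(d) = d*(2*d) = 2*d**2)
b = 197/140 (b = -((-7 + 1*0) + 204)/(-127 - 13) = -((-7 + 0) + 204)/(-140) = -(-7 + 204)*(-1)/140 = -197*(-1)/140 = -1*(-197/140) = 197/140 ≈ 1.4071)
(b + n(-7))*100 = (197/140 + 2*(-7)**2)*100 = (197/140 + 2*49)*100 = (197/140 + 98)*100 = (13917/140)*100 = 69585/7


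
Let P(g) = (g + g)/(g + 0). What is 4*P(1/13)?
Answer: 8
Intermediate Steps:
P(g) = 2 (P(g) = (2*g)/g = 2)
4*P(1/13) = 4*2 = 8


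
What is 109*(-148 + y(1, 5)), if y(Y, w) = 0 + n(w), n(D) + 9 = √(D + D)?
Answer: -17113 + 109*√10 ≈ -16768.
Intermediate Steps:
n(D) = -9 + √2*√D (n(D) = -9 + √(D + D) = -9 + √(2*D) = -9 + √2*√D)
y(Y, w) = -9 + √2*√w (y(Y, w) = 0 + (-9 + √2*√w) = -9 + √2*√w)
109*(-148 + y(1, 5)) = 109*(-148 + (-9 + √2*√5)) = 109*(-148 + (-9 + √10)) = 109*(-157 + √10) = -17113 + 109*√10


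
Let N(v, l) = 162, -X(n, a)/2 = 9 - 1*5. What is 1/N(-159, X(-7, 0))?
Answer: 1/162 ≈ 0.0061728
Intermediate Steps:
X(n, a) = -8 (X(n, a) = -2*(9 - 1*5) = -2*(9 - 5) = -2*4 = -8)
1/N(-159, X(-7, 0)) = 1/162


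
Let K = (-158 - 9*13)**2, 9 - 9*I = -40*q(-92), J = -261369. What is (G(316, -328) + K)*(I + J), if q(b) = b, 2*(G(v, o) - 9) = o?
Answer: -177806716240/9 ≈ -1.9756e+10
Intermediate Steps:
G(v, o) = 9 + o/2
I = -3671/9 (I = 1 - (-40)*(-92)/9 = 1 - 1/9*3680 = 1 - 3680/9 = -3671/9 ≈ -407.89)
K = 75625 (K = (-158 - 117)**2 = (-275)**2 = 75625)
(G(316, -328) + K)*(I + J) = ((9 + (1/2)*(-328)) + 75625)*(-3671/9 - 261369) = ((9 - 164) + 75625)*(-2355992/9) = (-155 + 75625)*(-2355992/9) = 75470*(-2355992/9) = -177806716240/9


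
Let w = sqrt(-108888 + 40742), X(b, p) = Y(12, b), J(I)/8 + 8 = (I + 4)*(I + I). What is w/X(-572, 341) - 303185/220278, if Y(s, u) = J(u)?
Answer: -303185/220278 + I*sqrt(68146)/5198272 ≈ -1.3764 + 5.0218e-5*I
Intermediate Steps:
J(I) = -64 + 16*I*(4 + I) (J(I) = -64 + 8*((I + 4)*(I + I)) = -64 + 8*((4 + I)*(2*I)) = -64 + 8*(2*I*(4 + I)) = -64 + 16*I*(4 + I))
Y(s, u) = -64 + 16*u**2 + 64*u
X(b, p) = -64 + 16*b**2 + 64*b
w = I*sqrt(68146) (w = sqrt(-68146) = I*sqrt(68146) ≈ 261.05*I)
w/X(-572, 341) - 303185/220278 = (I*sqrt(68146))/(-64 + 16*(-572)**2 + 64*(-572)) - 303185/220278 = (I*sqrt(68146))/(-64 + 16*327184 - 36608) - 303185*1/220278 = (I*sqrt(68146))/(-64 + 5234944 - 36608) - 303185/220278 = (I*sqrt(68146))/5198272 - 303185/220278 = (I*sqrt(68146))*(1/5198272) - 303185/220278 = I*sqrt(68146)/5198272 - 303185/220278 = -303185/220278 + I*sqrt(68146)/5198272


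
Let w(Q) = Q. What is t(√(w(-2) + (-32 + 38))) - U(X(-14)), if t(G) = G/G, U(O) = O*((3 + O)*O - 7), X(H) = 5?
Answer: -164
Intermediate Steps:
U(O) = O*(-7 + O*(3 + O)) (U(O) = O*(O*(3 + O) - 7) = O*(-7 + O*(3 + O)))
t(G) = 1
t(√(w(-2) + (-32 + 38))) - U(X(-14)) = 1 - 5*(-7 + 5² + 3*5) = 1 - 5*(-7 + 25 + 15) = 1 - 5*33 = 1 - 1*165 = 1 - 165 = -164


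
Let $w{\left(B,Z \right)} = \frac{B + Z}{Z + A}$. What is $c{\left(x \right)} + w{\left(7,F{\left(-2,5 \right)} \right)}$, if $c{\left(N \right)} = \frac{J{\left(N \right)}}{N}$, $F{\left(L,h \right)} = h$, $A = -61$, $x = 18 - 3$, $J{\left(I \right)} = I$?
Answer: $\frac{11}{14} \approx 0.78571$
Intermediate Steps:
$x = 15$ ($x = 18 - 3 = 15$)
$c{\left(N \right)} = 1$ ($c{\left(N \right)} = \frac{N}{N} = 1$)
$w{\left(B,Z \right)} = \frac{B + Z}{-61 + Z}$ ($w{\left(B,Z \right)} = \frac{B + Z}{Z - 61} = \frac{B + Z}{-61 + Z}$)
$c{\left(x \right)} + w{\left(7,F{\left(-2,5 \right)} \right)} = 1 + \frac{7 + 5}{-61 + 5} = 1 + \frac{1}{-56} \cdot 12 = 1 - \frac{3}{14} = \frac{11}{14}$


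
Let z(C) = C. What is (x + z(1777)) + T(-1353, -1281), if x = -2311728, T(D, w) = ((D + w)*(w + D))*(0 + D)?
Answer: -9389364419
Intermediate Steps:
T(D, w) = D*(D + w)**2 (T(D, w) = ((D + w)*(D + w))*D = (D + w)**2*D = D*(D + w)**2)
(x + z(1777)) + T(-1353, -1281) = (-2311728 + 1777) - 1353*(-1353 - 1281)**2 = -2309951 - 1353*(-2634)**2 = -2309951 - 1353*6937956 = -2309951 - 9387054468 = -9389364419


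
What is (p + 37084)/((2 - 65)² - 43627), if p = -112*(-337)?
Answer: -37414/19829 ≈ -1.8868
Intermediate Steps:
p = 37744
(p + 37084)/((2 - 65)² - 43627) = (37744 + 37084)/((2 - 65)² - 43627) = 74828/((-63)² - 43627) = 74828/(3969 - 43627) = 74828/(-39658) = 74828*(-1/39658) = -37414/19829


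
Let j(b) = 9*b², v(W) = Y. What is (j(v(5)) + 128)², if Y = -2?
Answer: 26896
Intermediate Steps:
v(W) = -2
(j(v(5)) + 128)² = (9*(-2)² + 128)² = (9*4 + 128)² = (36 + 128)² = 164² = 26896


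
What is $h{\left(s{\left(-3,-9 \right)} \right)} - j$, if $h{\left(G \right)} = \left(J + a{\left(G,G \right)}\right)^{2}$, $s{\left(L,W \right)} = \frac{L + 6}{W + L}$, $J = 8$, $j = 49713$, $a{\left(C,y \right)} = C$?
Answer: $- \frac{794447}{16} \approx -49653.0$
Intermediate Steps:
$s{\left(L,W \right)} = \frac{6 + L}{L + W}$
$h{\left(G \right)} = \left(8 + G\right)^{2}$
$h{\left(s{\left(-3,-9 \right)} \right)} - j = \left(8 + \frac{6 - 3}{-3 - 9}\right)^{2} - 49713 = \left(8 + \frac{1}{-12} \cdot 3\right)^{2} - 49713 = \left(8 - \frac{1}{4}\right)^{2} - 49713 = \left(\frac{31}{4}\right)^{2} - 49713 = \frac{961}{16} - 49713 = - \frac{794447}{16}$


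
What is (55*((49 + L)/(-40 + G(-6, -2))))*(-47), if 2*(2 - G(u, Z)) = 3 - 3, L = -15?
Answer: 43945/19 ≈ 2312.9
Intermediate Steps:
G(u, Z) = 2 (G(u, Z) = 2 - (3 - 3)/2 = 2 - 1/2*0 = 2 + 0 = 2)
(55*((49 + L)/(-40 + G(-6, -2))))*(-47) = (55*((49 - 15)/(-40 + 2)))*(-47) = (55*(34/(-38)))*(-47) = (55*(34*(-1/38)))*(-47) = (55*(-17/19))*(-47) = -935/19*(-47) = 43945/19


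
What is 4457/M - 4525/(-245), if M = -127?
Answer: -103458/6223 ≈ -16.625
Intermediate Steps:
4457/M - 4525/(-245) = 4457/(-127) - 4525/(-245) = 4457*(-1/127) - 4525*(-1/245) = -4457/127 + 905/49 = -103458/6223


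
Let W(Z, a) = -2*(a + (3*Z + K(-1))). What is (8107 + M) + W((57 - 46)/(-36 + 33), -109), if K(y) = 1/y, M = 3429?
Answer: 11778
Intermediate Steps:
W(Z, a) = 2 - 6*Z - 2*a (W(Z, a) = -2*(a + (3*Z + 1/(-1))) = -2*(a + (3*Z - 1)) = -2*(a + (-1 + 3*Z)) = -2*(-1 + a + 3*Z) = 2 - 6*Z - 2*a)
(8107 + M) + W((57 - 46)/(-36 + 33), -109) = (8107 + 3429) + (2 - 6*(57 - 46)/(-36 + 33) - 2*(-109)) = 11536 + (2 - 66/(-3) + 218) = 11536 + (2 - 66*(-1)/3 + 218) = 11536 + (2 - 6*(-11/3) + 218) = 11536 + (2 + 22 + 218) = 11536 + 242 = 11778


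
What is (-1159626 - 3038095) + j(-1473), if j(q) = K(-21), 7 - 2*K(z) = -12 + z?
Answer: -4197701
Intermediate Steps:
K(z) = 19/2 - z/2 (K(z) = 7/2 - (-12 + z)/2 = 7/2 + (6 - z/2) = 19/2 - z/2)
j(q) = 20 (j(q) = 19/2 - ½*(-21) = 19/2 + 21/2 = 20)
(-1159626 - 3038095) + j(-1473) = (-1159626 - 3038095) + 20 = -4197721 + 20 = -4197701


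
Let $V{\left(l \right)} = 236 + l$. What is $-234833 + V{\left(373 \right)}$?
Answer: $-234224$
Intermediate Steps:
$-234833 + V{\left(373 \right)} = -234833 + \left(236 + 373\right) = -234833 + 609 = -234224$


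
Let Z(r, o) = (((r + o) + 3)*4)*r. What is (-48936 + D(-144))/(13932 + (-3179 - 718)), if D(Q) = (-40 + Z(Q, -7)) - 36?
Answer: 36236/10035 ≈ 3.6110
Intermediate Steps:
Z(r, o) = r*(12 + 4*o + 4*r) (Z(r, o) = (((o + r) + 3)*4)*r = ((3 + o + r)*4)*r = (12 + 4*o + 4*r)*r = r*(12 + 4*o + 4*r))
D(Q) = -76 + 4*Q*(-4 + Q) (D(Q) = (-40 + 4*Q*(3 - 7 + Q)) - 36 = (-40 + 4*Q*(-4 + Q)) - 36 = -76 + 4*Q*(-4 + Q))
(-48936 + D(-144))/(13932 + (-3179 - 718)) = (-48936 + (-76 + 4*(-144)*(-4 - 144)))/(13932 + (-3179 - 718)) = (-48936 + (-76 + 4*(-144)*(-148)))/(13932 - 3897) = (-48936 + (-76 + 85248))/10035 = (-48936 + 85172)*(1/10035) = 36236*(1/10035) = 36236/10035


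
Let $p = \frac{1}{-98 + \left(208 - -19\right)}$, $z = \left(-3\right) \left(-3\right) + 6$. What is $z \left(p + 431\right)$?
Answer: $\frac{278000}{43} \approx 6465.1$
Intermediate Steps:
$z = 15$ ($z = 9 + 6 = 15$)
$p = \frac{1}{129}$ ($p = \frac{1}{-98 + \left(208 + 19\right)} = \frac{1}{-98 + 227} = \frac{1}{129} \approx 0.0077519$)
$z \left(p + 431\right) = 15 \left(\frac{1}{129} + 431\right) = 15 \cdot \frac{55600}{129} = \frac{278000}{43}$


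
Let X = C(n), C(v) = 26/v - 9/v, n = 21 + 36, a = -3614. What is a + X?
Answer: -205981/57 ≈ -3613.7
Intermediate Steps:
n = 57
C(v) = 17/v
X = 17/57 ≈ 0.29825
a + X = -3614 + 17/57 = -205981/57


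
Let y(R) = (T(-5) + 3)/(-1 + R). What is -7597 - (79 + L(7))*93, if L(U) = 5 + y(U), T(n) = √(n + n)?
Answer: -30911/2 - 31*I*√10/2 ≈ -15456.0 - 49.015*I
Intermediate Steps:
T(n) = √2*√n (T(n) = √(2*n) = √2*√n)
y(R) = (3 + I*√10)/(-1 + R) (y(R) = (√2*√(-5) + 3)/(-1 + R) = (√2*(I*√5) + 3)/(-1 + R) = (I*√10 + 3)/(-1 + R) = (3 + I*√10)/(-1 + R))
L(U) = 5 + (3 + I*√10)/(-1 + U)
-7597 - (79 + L(7))*93 = -7597 - (79 + (-2 + 5*7 + I*√10)/(-1 + 7))*93 = -7597 - (79 + (-2 + 35 + I*√10)/6)*93 = -7597 - (79 + (33 + I*√10)/6)*93 = -7597 - (79 + (11/2 + I*√10/6))*93 = -7597 - (169/2 + I*√10/6)*93 = -7597 - (15717/2 + 31*I*√10/2) = -7597 + (-15717/2 - 31*I*√10/2) = -30911/2 - 31*I*√10/2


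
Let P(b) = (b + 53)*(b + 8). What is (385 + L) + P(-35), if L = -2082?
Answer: -2183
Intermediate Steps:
P(b) = (8 + b)*(53 + b) (P(b) = (53 + b)*(8 + b) = (8 + b)*(53 + b))
(385 + L) + P(-35) = (385 - 2082) + (424 + (-35)**2 + 61*(-35)) = -1697 + (424 + 1225 - 2135) = -1697 - 486 = -2183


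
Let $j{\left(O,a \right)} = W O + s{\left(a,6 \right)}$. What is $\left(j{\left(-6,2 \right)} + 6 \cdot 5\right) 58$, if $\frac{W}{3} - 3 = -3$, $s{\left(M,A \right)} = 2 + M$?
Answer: $1972$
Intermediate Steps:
$W = 0$ ($W = 9 + 3 \left(-3\right) = 9 - 9 = 0$)
$j{\left(O,a \right)} = 2 + a$ ($j{\left(O,a \right)} = 0 O + \left(2 + a\right) = 0 + \left(2 + a\right) = 2 + a$)
$\left(j{\left(-6,2 \right)} + 6 \cdot 5\right) 58 = \left(\left(2 + 2\right) + 6 \cdot 5\right) 58 = \left(4 + 30\right) 58 = 34 \cdot 58 = 1972$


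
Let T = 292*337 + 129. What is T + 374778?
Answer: 473311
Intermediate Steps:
T = 98533 (T = 98404 + 129 = 98533)
T + 374778 = 98533 + 374778 = 473311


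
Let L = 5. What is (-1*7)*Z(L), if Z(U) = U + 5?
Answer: -70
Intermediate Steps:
Z(U) = 5 + U
(-1*7)*Z(L) = (-1*7)*(5 + 5) = -7*10 = -70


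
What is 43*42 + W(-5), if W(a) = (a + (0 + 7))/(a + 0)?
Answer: 9028/5 ≈ 1805.6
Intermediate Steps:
W(a) = (7 + a)/a (W(a) = (a + 7)/a = (7 + a)/a)
43*42 + W(-5) = 43*42 + (7 - 5)/(-5) = 1806 - 1/5*2 = 1806 - 2/5 = 9028/5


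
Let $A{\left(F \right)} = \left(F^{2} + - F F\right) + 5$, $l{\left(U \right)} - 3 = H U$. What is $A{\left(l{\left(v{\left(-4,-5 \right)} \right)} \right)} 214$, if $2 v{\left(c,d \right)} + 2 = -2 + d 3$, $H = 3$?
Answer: $1070$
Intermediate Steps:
$v{\left(c,d \right)} = -2 + \frac{3 d}{2}$ ($v{\left(c,d \right)} = -1 + \frac{-2 + d 3}{2} = -1 + \frac{-2 + 3 d}{2} = -1 + \left(-1 + \frac{3 d}{2}\right) = -2 + \frac{3 d}{2}$)
$l{\left(U \right)} = 3 + 3 U$
$A{\left(F \right)} = 5$ ($A{\left(F \right)} = \left(F^{2} - F^{2}\right) + 5 = 0 + 5 = 5$)
$A{\left(l{\left(v{\left(-4,-5 \right)} \right)} \right)} 214 = 5 \cdot 214 = 1070$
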